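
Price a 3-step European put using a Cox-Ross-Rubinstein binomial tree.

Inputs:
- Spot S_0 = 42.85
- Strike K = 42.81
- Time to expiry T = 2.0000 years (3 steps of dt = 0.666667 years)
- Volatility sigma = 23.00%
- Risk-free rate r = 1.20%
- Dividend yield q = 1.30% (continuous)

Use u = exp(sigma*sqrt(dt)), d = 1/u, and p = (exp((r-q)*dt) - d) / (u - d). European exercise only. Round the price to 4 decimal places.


Answer: Price = V(0,0) = 5.8713

Derivation:
dt = T/N = 0.666667
u = exp(sigma*sqrt(dt)) = 1.206585; d = 1/u = 0.828785
p = (exp((r-q)*dt) - d) / (u - d) = 0.451425
Discount per step: exp(-r*dt) = 0.992032
Stock lattice S(k, i) with i counting down-moves:
  k=0: S(0,0) = 42.8500
  k=1: S(1,0) = 51.7022; S(1,1) = 35.5134
  k=2: S(2,0) = 62.3831; S(2,1) = 42.8500; S(2,2) = 29.4330
  k=3: S(3,0) = 75.2705; S(3,1) = 51.7022; S(3,2) = 35.5134; S(3,3) = 24.3937
Terminal payoffs V(N, i) = max(K - S_T, 0):
  V(3,0) = 0.000000; V(3,1) = 0.000000; V(3,2) = 7.296552; V(3,3) = 18.416346
Backward induction: V(k, i) = exp(-r*dt) * [p * V(k+1, i) + (1-p) * V(k+1, i+1)].
  V(2,0) = exp(-r*dt) * [p*0.000000 + (1-p)*0.000000] = 0.000000
  V(2,1) = exp(-r*dt) * [p*0.000000 + (1-p)*7.296552] = 3.970813
  V(2,2) = exp(-r*dt) * [p*7.296552 + (1-p)*18.416346] = 13.289849
  V(1,0) = exp(-r*dt) * [p*0.000000 + (1-p)*3.970813] = 2.160932
  V(1,1) = exp(-r*dt) * [p*3.970813 + (1-p)*13.289849] = 9.010630
  V(0,0) = exp(-r*dt) * [p*2.160932 + (1-p)*9.010630] = 5.871346


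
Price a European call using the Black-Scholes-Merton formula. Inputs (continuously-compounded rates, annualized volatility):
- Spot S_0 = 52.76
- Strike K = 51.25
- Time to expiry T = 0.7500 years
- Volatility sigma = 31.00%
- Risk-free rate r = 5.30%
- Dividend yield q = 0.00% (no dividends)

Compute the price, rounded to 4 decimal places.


Answer: Price = 7.3769

Derivation:
d1 = (ln(S/K) + (r - q + 0.5*sigma^2) * T) / (sigma * sqrt(T)) = 0.39045718
d2 = d1 - sigma * sqrt(T) = 0.12198931
exp(-rT) = 0.96102967; exp(-qT) = 1.00000000
C = S_0 * exp(-qT) * N(d1) - K * exp(-rT) * N(d2)
N(d1) = 0.65190074; N(d2) = 0.54854626
C = 52.7600 * 1.00000000 * 0.65190074 - 51.2500 * 0.96102967 * 0.54854626 = 7.3769


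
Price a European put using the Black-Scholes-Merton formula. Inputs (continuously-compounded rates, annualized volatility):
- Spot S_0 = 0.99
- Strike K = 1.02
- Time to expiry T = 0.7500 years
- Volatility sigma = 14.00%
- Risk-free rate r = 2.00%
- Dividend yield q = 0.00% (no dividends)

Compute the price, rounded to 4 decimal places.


Answer: Price = 0.0560

Derivation:
d1 = (ln(S/K) + (r - q + 0.5*sigma^2) * T) / (sigma * sqrt(T)) = -0.06188340
d2 = d1 - sigma * sqrt(T) = -0.18312695
exp(-rT) = 0.98511194; exp(-qT) = 1.00000000
P = K * exp(-rT) * N(-d2) - S_0 * exp(-qT) * N(-d1)
N(-d1) = 0.52467216; N(-d2) = 0.57265080
P = 1.0200 * 0.98511194 * 0.57265080 - 0.9900 * 1.00000000 * 0.52467216 = 0.0560


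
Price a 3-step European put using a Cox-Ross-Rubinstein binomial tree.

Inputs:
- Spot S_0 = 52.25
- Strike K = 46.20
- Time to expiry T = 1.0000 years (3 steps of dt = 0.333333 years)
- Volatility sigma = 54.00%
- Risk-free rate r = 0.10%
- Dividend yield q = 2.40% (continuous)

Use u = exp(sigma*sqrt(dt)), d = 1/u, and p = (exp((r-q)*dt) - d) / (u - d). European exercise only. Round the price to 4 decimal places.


Answer: Price = V(0,0) = 8.6511

Derivation:
dt = T/N = 0.333333
u = exp(sigma*sqrt(dt)) = 1.365839; d = 1/u = 0.732151
p = (exp((r-q)*dt) - d) / (u - d) = 0.410631
Discount per step: exp(-r*dt) = 0.999667
Stock lattice S(k, i) with i counting down-moves:
  k=0: S(0,0) = 52.2500
  k=1: S(1,0) = 71.3651; S(1,1) = 38.2549
  k=2: S(2,0) = 97.4733; S(2,1) = 52.2500; S(2,2) = 28.0083
  k=3: S(3,0) = 133.1328; S(3,1) = 71.3651; S(3,2) = 38.2549; S(3,3) = 20.5063
Terminal payoffs V(N, i) = max(K - S_T, 0):
  V(3,0) = 0.000000; V(3,1) = 0.000000; V(3,2) = 7.945135; V(3,3) = 25.693694
Backward induction: V(k, i) = exp(-r*dt) * [p * V(k+1, i) + (1-p) * V(k+1, i+1)].
  V(2,0) = exp(-r*dt) * [p*0.000000 + (1-p)*0.000000] = 0.000000
  V(2,1) = exp(-r*dt) * [p*0.000000 + (1-p)*7.945135] = 4.681058
  V(2,2) = exp(-r*dt) * [p*7.945135 + (1-p)*25.693694] = 18.399455
  V(1,0) = exp(-r*dt) * [p*0.000000 + (1-p)*4.681058] = 2.757952
  V(1,1) = exp(-r*dt) * [p*4.681058 + (1-p)*18.399455] = 12.762005
  V(0,0) = exp(-r*dt) * [p*2.757952 + (1-p)*12.762005] = 8.651149


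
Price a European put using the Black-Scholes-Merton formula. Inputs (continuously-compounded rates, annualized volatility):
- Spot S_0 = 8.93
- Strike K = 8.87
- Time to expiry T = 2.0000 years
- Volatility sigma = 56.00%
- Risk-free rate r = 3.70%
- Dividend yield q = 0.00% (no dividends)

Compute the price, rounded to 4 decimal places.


d1 = (ln(S/K) + (r - q + 0.5*sigma^2) * T) / (sigma * sqrt(T)) = 0.49793146
d2 = d1 - sigma * sqrt(T) = -0.29402813
exp(-rT) = 0.92867169; exp(-qT) = 1.00000000
P = K * exp(-rT) * N(-d2) - S_0 * exp(-qT) * N(-d1)
N(-d1) = 0.30926618; N(-d2) = 0.61563180
P = 8.8700 * 0.92867169 * 0.61563180 - 8.9300 * 1.00000000 * 0.30926618 = 2.3094

Answer: Price = 2.3094


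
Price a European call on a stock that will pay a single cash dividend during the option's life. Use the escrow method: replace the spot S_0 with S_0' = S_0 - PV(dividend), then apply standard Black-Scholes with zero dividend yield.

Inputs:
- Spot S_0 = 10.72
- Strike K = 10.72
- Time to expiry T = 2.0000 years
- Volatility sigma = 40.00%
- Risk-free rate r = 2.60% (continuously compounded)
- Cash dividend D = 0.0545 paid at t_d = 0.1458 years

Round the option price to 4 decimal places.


PV(D) = D * exp(-r * t_d) = 0.0545 * 0.99621638 = 0.05429379
S_0' = S_0 - PV(D) = 10.7200 - 0.05429379 = 10.66570621
d1 = (ln(S_0'/K) + (r + sigma^2/2)*T) / (sigma*sqrt(T)) = 0.36579060
d2 = d1 - sigma*sqrt(T) = -0.19989482
exp(-rT) = 0.94932887
N(d1) = 0.64273933; N(d2) = 0.42078142
C = S_0' * N(d1) - K * exp(-rT) * N(d2) = 10.66570621 * 0.64273933 - 10.7200 * 0.94932887 * 0.42078142 = 2.5731

Answer: Price = 2.5731


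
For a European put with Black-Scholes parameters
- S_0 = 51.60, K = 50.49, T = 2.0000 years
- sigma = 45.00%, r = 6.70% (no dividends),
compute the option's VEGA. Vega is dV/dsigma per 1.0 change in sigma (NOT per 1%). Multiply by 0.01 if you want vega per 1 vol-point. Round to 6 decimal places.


Answer: Vega = 24.846371

Derivation:
d1 = 0.5629298701; d2 = -0.0734662330
phi(d1) = 0.3404852229; exp(-qT) = 1.0000000000; exp(-rT) = 0.8745900646
Vega = S * exp(-qT) * phi(d1) * sqrt(T) = 51.6000 * 1.0000000000 * 0.3404852229 * 1.4142135624 = 24.846371


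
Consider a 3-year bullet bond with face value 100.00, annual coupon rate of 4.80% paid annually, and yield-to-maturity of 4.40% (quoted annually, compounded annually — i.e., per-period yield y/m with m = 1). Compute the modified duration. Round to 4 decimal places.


Answer: Modified duration = 2.7447

Derivation:
Coupon per period c = face * coupon_rate / m = 4.800000
Periods per year m = 1; per-period yield y/m = 0.044000
Number of cashflows N = 3
Cashflows (t years, CF_t, discount factor 1/(1+y/m)^(m*t), PV):
  t = 1.0000: CF_t = 4.800000, DF = 0.957854, PV = 4.597701
  t = 2.0000: CF_t = 4.800000, DF = 0.917485, PV = 4.403928
  t = 3.0000: CF_t = 104.800000, DF = 0.878817, PV = 92.100033
Price P = sum_t PV_t = 101.101663
First compute Macaulay numerator sum_t t * PV_t:
  t * PV_t at t = 1.0000: 4.597701
  t * PV_t at t = 2.0000: 8.807857
  t * PV_t at t = 3.0000: 276.300100
Macaulay duration D = 289.705657 / 101.101663 = 2.865489
Modified duration = D / (1 + y/m) = 2.865489 / (1 + 0.044000) = 2.744721


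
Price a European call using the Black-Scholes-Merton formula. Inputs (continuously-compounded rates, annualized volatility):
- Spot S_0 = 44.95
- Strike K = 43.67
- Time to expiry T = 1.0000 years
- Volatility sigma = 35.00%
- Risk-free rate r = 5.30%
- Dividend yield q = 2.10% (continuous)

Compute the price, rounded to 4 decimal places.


Answer: Price = 7.3228

Derivation:
d1 = (ln(S/K) + (r - q + 0.5*sigma^2) * T) / (sigma * sqrt(T)) = 0.34896970
d2 = d1 - sigma * sqrt(T) = -0.00103030
exp(-rT) = 0.94838001; exp(-qT) = 0.97921896
C = S_0 * exp(-qT) * N(d1) - K * exp(-rT) * N(d2)
N(d1) = 0.63644397; N(d2) = 0.49958897
C = 44.9500 * 0.97921896 * 0.63644397 - 43.6700 * 0.94838001 * 0.49958897 = 7.3228


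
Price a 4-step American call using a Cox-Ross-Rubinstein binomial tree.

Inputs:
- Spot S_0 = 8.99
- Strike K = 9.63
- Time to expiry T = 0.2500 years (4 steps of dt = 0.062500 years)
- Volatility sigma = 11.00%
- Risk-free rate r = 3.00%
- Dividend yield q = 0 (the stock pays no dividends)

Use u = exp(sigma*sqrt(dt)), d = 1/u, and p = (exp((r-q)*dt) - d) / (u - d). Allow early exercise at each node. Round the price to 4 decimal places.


Answer: Price = V(0,0) = 0.0311

Derivation:
dt = T/N = 0.062500
u = exp(sigma*sqrt(dt)) = 1.027882; d = 1/u = 0.972875
p = (exp((r-q)*dt) - d) / (u - d) = 0.527244
Discount per step: exp(-r*dt) = 0.998127
Stock lattice S(k, i) with i counting down-moves:
  k=0: S(0,0) = 8.9900
  k=1: S(1,0) = 9.2407; S(1,1) = 8.7461
  k=2: S(2,0) = 9.4983; S(2,1) = 8.9900; S(2,2) = 8.5089
  k=3: S(3,0) = 9.7631; S(3,1) = 9.2407; S(3,2) = 8.7461; S(3,3) = 8.2781
  k=4: S(4,0) = 10.0353; S(4,1) = 9.4983; S(4,2) = 8.9900; S(4,3) = 8.5089; S(4,4) = 8.0535
Terminal payoffs V(N, i) = max(S_T - K, 0):
  V(4,0) = 0.405340; V(4,1) = 0.000000; V(4,2) = 0.000000; V(4,3) = 0.000000; V(4,4) = 0.000000
Backward induction: V(k, i) = exp(-r*dt) * [p * V(k+1, i) + (1-p) * V(k+1, i+1)]; then take max(V_cont, immediate exercise) for American.
  V(3,0) = exp(-r*dt) * [p*0.405340 + (1-p)*0.000000] = 0.213313; exercise = 0.133128; V(3,0) = max -> 0.213313
  V(3,1) = exp(-r*dt) * [p*0.000000 + (1-p)*0.000000] = 0.000000; exercise = 0.000000; V(3,1) = max -> 0.000000
  V(3,2) = exp(-r*dt) * [p*0.000000 + (1-p)*0.000000] = 0.000000; exercise = 0.000000; V(3,2) = max -> 0.000000
  V(3,3) = exp(-r*dt) * [p*0.000000 + (1-p)*0.000000] = 0.000000; exercise = 0.000000; V(3,3) = max -> 0.000000
  V(2,0) = exp(-r*dt) * [p*0.213313 + (1-p)*0.000000] = 0.112257; exercise = 0.000000; V(2,0) = max -> 0.112257
  V(2,1) = exp(-r*dt) * [p*0.000000 + (1-p)*0.000000] = 0.000000; exercise = 0.000000; V(2,1) = max -> 0.000000
  V(2,2) = exp(-r*dt) * [p*0.000000 + (1-p)*0.000000] = 0.000000; exercise = 0.000000; V(2,2) = max -> 0.000000
  V(1,0) = exp(-r*dt) * [p*0.112257 + (1-p)*0.000000] = 0.059076; exercise = 0.000000; V(1,0) = max -> 0.059076
  V(1,1) = exp(-r*dt) * [p*0.000000 + (1-p)*0.000000] = 0.000000; exercise = 0.000000; V(1,1) = max -> 0.000000
  V(0,0) = exp(-r*dt) * [p*0.059076 + (1-p)*0.000000] = 0.031089; exercise = 0.000000; V(0,0) = max -> 0.031089


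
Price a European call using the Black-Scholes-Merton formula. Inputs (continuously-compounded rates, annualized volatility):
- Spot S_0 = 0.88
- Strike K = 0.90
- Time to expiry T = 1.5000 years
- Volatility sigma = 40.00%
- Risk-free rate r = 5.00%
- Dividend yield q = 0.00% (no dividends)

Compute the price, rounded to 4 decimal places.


d1 = (ln(S/K) + (r - q + 0.5*sigma^2) * T) / (sigma * sqrt(T)) = 0.35216956
d2 = d1 - sigma * sqrt(T) = -0.13772839
exp(-rT) = 0.92774349; exp(-qT) = 1.00000000
C = S_0 * exp(-qT) * N(d1) - K * exp(-rT) * N(d2)
N(d1) = 0.63764445; N(d2) = 0.44522754
C = 0.8800 * 1.00000000 * 0.63764445 - 0.9000 * 0.92774349 * 0.44522754 = 0.1894

Answer: Price = 0.1894


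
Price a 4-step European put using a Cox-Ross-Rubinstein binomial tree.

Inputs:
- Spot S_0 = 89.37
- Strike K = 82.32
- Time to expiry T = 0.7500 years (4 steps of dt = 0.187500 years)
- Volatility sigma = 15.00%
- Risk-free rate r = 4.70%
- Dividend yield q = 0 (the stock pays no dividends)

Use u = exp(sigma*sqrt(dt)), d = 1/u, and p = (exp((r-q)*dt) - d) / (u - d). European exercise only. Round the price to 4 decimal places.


Answer: Price = V(0,0) = 1.2576

Derivation:
dt = T/N = 0.187500
u = exp(sigma*sqrt(dt)) = 1.067108; d = 1/u = 0.937113
p = (exp((r-q)*dt) - d) / (u - d) = 0.551858
Discount per step: exp(-r*dt) = 0.991226
Stock lattice S(k, i) with i counting down-moves:
  k=0: S(0,0) = 89.3700
  k=1: S(1,0) = 95.3674; S(1,1) = 83.7497
  k=2: S(2,0) = 101.7673; S(2,1) = 89.3700; S(2,2) = 78.4829
  k=3: S(3,0) = 108.5967; S(3,1) = 95.3674; S(3,2) = 83.7497; S(3,3) = 73.5473
  k=4: S(4,0) = 115.8843; S(4,1) = 101.7673; S(4,2) = 89.3700; S(4,3) = 78.4829; S(4,4) = 68.9221
Terminal payoffs V(N, i) = max(K - S_T, 0):
  V(4,0) = 0.000000; V(4,1) = 0.000000; V(4,2) = 0.000000; V(4,3) = 3.837062; V(4,4) = 13.397862
Backward induction: V(k, i) = exp(-r*dt) * [p * V(k+1, i) + (1-p) * V(k+1, i+1)].
  V(3,0) = exp(-r*dt) * [p*0.000000 + (1-p)*0.000000] = 0.000000
  V(3,1) = exp(-r*dt) * [p*0.000000 + (1-p)*0.000000] = 0.000000
  V(3,2) = exp(-r*dt) * [p*0.000000 + (1-p)*3.837062] = 1.704461
  V(3,3) = exp(-r*dt) * [p*3.837062 + (1-p)*13.397862] = 8.050398
  V(2,0) = exp(-r*dt) * [p*0.000000 + (1-p)*0.000000] = 0.000000
  V(2,1) = exp(-r*dt) * [p*0.000000 + (1-p)*1.704461] = 0.757138
  V(2,2) = exp(-r*dt) * [p*1.704461 + (1-p)*8.050398] = 4.508434
  V(1,0) = exp(-r*dt) * [p*0.000000 + (1-p)*0.757138] = 0.336328
  V(1,1) = exp(-r*dt) * [p*0.757138 + (1-p)*4.508434] = 2.416857
  V(0,0) = exp(-r*dt) * [p*0.336328 + (1-p)*2.416857] = 1.257569


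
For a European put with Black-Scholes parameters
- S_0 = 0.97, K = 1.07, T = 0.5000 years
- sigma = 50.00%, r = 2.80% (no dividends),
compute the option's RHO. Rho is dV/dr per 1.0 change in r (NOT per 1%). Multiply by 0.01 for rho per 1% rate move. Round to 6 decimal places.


d1 = -0.0611445302; d2 = -0.4146979208
phi(d1) = 0.3981972235; exp(-qT) = 1.0000000000; exp(-rT) = 0.9860975443
N(-d2) = 0.6608184727
Rho = -K*T*exp(-rT)*N(-d2) = -1.0700 * 0.5000 * 0.9860975443 * 0.6608184727 = -0.348623

Answer: Rho = -0.348623


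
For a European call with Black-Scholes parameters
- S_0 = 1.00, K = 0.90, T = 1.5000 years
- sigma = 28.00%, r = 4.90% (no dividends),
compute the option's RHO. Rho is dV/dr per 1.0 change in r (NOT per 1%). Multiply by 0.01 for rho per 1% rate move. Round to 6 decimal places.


d1 = 0.6930321373; d2 = 0.3501035734
phi(d1) = 0.3137730563; exp(-qT) = 1.0000000000; exp(-rT) = 0.9291361458
N(d2) = 0.6368695154
Rho = K*T*exp(-rT)*N(d2) = 0.9000 * 1.5000 * 0.9291361458 * 0.6368695154 = 0.798847

Answer: Rho = 0.798847


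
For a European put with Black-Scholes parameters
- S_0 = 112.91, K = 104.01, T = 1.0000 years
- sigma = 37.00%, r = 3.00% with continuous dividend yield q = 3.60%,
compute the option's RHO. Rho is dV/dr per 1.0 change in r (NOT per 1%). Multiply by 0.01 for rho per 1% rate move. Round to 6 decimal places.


d1 = 0.3906864671; d2 = 0.0206864671
phi(d1) = 0.3696286260; exp(-qT) = 0.9646402935; exp(-rT) = 0.9704455335
N(-d2) = 0.4917478822
Rho = -K*T*exp(-rT)*N(-d2) = -104.0100 * 1.0000 * 0.9704455335 * 0.4917478822 = -49.635084

Answer: Rho = -49.635084


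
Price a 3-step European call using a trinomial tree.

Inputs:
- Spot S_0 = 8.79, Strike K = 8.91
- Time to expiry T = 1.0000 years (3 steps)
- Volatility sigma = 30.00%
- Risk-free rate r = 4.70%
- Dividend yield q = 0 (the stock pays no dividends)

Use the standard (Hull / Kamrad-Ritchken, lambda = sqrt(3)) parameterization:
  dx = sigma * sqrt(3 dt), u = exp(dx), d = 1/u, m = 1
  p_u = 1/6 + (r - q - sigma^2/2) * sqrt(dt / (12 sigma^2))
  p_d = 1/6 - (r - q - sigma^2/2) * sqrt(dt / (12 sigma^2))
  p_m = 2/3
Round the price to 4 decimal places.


dt = T/N = 0.333333; dx = sigma*sqrt(3*dt) = 0.300000
u = exp(dx) = 1.349859; d = 1/u = 0.740818
p_u = 0.167778, p_m = 0.666667, p_d = 0.165556
Discount per step: exp(-r*dt) = 0.984455
Stock lattice S(k, j) with j the centered position index:
  k=0: S(0,+0) = 8.7900
  k=1: S(1,-1) = 6.5118; S(1,+0) = 8.7900; S(1,+1) = 11.8653
  k=2: S(2,-2) = 4.8241; S(2,-1) = 6.5118; S(2,+0) = 8.7900; S(2,+1) = 11.8653; S(2,+2) = 16.0164
  k=3: S(3,-3) = 3.5737; S(3,-2) = 4.8241; S(3,-1) = 6.5118; S(3,+0) = 8.7900; S(3,+1) = 11.8653; S(3,+2) = 16.0164; S(3,+3) = 21.6199
Terminal payoffs V(N, j) = max(S_T - K, 0):
  V(3,-3) = 0.000000; V(3,-2) = 0.000000; V(3,-1) = 0.000000; V(3,+0) = 0.000000; V(3,+1) = 2.955259; V(3,+2) = 7.106424; V(3,+3) = 12.709911
Backward induction: V(k, j) = exp(-r*dt) * [p_u * V(k+1, j+1) + p_m * V(k+1, j) + p_d * V(k+1, j-1)]
  V(2,-2) = exp(-r*dt) * [p_u*0.000000 + p_m*0.000000 + p_d*0.000000] = 0.000000
  V(2,-1) = exp(-r*dt) * [p_u*0.000000 + p_m*0.000000 + p_d*0.000000] = 0.000000
  V(2,+0) = exp(-r*dt) * [p_u*2.955259 + p_m*0.000000 + p_d*0.000000] = 0.488119
  V(2,+1) = exp(-r*dt) * [p_u*7.106424 + p_m*2.955259 + p_d*0.000000] = 3.113313
  V(2,+2) = exp(-r*dt) * [p_u*12.709911 + p_m*7.106424 + p_d*2.955259] = 7.244919
  V(1,-1) = exp(-r*dt) * [p_u*0.488119 + p_m*0.000000 + p_d*0.000000] = 0.080623
  V(1,+0) = exp(-r*dt) * [p_u*3.113313 + p_m*0.488119 + p_d*0.000000] = 0.834580
  V(1,+1) = exp(-r*dt) * [p_u*7.244919 + p_m*3.113313 + p_d*0.488119] = 3.319475
  V(0,+0) = exp(-r*dt) * [p_u*3.319475 + p_m*0.834580 + p_d*0.080623] = 1.109154

Answer: Price = V(0,0) = 1.1092


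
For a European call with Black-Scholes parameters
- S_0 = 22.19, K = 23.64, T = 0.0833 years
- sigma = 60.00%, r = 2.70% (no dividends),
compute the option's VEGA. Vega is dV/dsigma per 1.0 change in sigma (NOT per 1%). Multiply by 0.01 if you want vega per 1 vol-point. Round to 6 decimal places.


Answer: Vega = 2.466214

Derivation:
d1 = -0.2659539156; d2 = -0.4391243519
phi(d1) = 0.3850799608; exp(-qT) = 1.0000000000; exp(-rT) = 0.9977534273
Vega = S * exp(-qT) * phi(d1) * sqrt(T) = 22.1900 * 1.0000000000 * 0.3850799608 * 0.2886173938 = 2.466214


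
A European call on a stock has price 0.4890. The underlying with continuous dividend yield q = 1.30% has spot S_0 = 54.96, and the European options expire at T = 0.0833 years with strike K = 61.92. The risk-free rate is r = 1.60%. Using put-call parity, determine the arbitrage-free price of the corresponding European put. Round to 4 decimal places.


Put-call parity: C - P = S_0 * exp(-qT) - K * exp(-rT).
S_0 * exp(-qT) = 54.9600 * 0.99891769 = 54.90051603
K * exp(-rT) = 61.9200 * 0.99866809 = 61.83752800
P = C - S*exp(-qT) + K*exp(-rT)
P = 0.4890 - 54.90051603 + 61.83752800 = 7.4260

Answer: Put price = 7.4260


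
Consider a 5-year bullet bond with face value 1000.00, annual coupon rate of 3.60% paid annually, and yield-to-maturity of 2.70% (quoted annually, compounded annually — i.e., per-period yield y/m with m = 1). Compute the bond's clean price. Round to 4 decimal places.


Coupon per period c = face * coupon_rate / m = 36.000000
Periods per year m = 1; per-period yield y/m = 0.027000
Number of cashflows N = 5
Cashflows (t years, CF_t, discount factor 1/(1+y/m)^(m*t), PV):
  t = 1.0000: CF_t = 36.000000, DF = 0.973710, PV = 35.053554
  t = 2.0000: CF_t = 36.000000, DF = 0.948111, PV = 34.131990
  t = 3.0000: CF_t = 36.000000, DF = 0.923185, PV = 33.234655
  t = 4.0000: CF_t = 36.000000, DF = 0.898914, PV = 32.360910
  t = 5.0000: CF_t = 1036.000000, DF = 0.875282, PV = 906.791702
Price P = sum_t PV_t = 1041.572811

Answer: Price = 1041.5728


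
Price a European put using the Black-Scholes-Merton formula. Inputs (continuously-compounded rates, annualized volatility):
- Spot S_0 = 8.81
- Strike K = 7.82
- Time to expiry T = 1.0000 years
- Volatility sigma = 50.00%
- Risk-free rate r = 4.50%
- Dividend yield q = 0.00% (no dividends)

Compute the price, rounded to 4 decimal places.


Answer: Price = 1.0244

Derivation:
d1 = (ln(S/K) + (r - q + 0.5*sigma^2) * T) / (sigma * sqrt(T)) = 0.57840577
d2 = d1 - sigma * sqrt(T) = 0.07840577
exp(-rT) = 0.95599748; exp(-qT) = 1.00000000
P = K * exp(-rT) * N(-d2) - S_0 * exp(-qT) * N(-d1)
N(-d1) = 0.28149510; N(-d2) = 0.46875264
P = 7.8200 * 0.95599748 * 0.46875264 - 8.8100 * 1.00000000 * 0.28149510 = 1.0244


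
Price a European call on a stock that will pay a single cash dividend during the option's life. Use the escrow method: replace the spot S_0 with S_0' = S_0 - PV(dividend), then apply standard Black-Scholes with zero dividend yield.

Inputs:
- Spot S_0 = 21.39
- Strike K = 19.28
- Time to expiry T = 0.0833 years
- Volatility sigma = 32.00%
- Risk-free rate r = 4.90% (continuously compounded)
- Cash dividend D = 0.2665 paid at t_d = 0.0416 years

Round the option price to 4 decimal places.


PV(D) = D * exp(-r * t_d) = 0.2665 * 0.99796368 = 0.26595732
S_0' = S_0 - PV(D) = 21.3900 - 0.26595732 = 21.12404268
d1 = (ln(S_0'/K) + (r + sigma^2/2)*T) / (sigma*sqrt(T)) = 1.07939425
d2 = d1 - sigma*sqrt(T) = 0.98703669
exp(-rT) = 0.99592662
N(d1) = 0.85979399; N(d2) = 0.83818767
C = S_0' * N(d1) - K * exp(-rT) * N(d2) = 21.12404268 * 0.85979399 - 19.2800 * 0.99592662 * 0.83818767 = 2.0679

Answer: Price = 2.0679


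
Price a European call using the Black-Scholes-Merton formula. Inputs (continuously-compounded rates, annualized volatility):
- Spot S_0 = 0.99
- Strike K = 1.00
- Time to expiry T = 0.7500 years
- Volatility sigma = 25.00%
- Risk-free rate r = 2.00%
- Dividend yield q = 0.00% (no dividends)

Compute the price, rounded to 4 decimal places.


Answer: Price = 0.0876

Derivation:
d1 = (ln(S/K) + (r - q + 0.5*sigma^2) * T) / (sigma * sqrt(T)) = 0.13111469
d2 = d1 - sigma * sqrt(T) = -0.08539166
exp(-rT) = 0.98511194; exp(-qT) = 1.00000000
C = S_0 * exp(-qT) * N(d1) - K * exp(-rT) * N(d2)
N(d1) = 0.55215771; N(d2) = 0.46597501
C = 0.9900 * 1.00000000 * 0.55215771 - 1.0000 * 0.98511194 * 0.46597501 = 0.0876


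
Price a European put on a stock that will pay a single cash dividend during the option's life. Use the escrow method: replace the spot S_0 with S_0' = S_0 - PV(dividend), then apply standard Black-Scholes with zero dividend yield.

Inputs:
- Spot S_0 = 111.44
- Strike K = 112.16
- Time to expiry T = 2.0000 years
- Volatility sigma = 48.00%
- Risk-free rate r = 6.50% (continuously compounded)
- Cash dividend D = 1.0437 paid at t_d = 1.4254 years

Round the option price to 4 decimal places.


PV(D) = D * exp(-r * t_d) = 1.0437 * 0.91151156 = 0.95134462
S_0' = S_0 - PV(D) = 111.4400 - 0.95134462 = 110.48865538
d1 = (ln(S_0'/K) + (r + sigma^2/2)*T) / (sigma*sqrt(T)) = 0.50880226
d2 = d1 - sigma*sqrt(T) = -0.17002025
exp(-rT) = 0.87809543
N(-d1) = 0.30544542; N(-d2) = 0.56750289
P = K * exp(-rT) * N(-d2) - S_0' * N(-d1) = 112.1600 * 0.87809543 * 0.56750289 - 110.48865538 * 0.30544542 = 22.1435

Answer: Price = 22.1435


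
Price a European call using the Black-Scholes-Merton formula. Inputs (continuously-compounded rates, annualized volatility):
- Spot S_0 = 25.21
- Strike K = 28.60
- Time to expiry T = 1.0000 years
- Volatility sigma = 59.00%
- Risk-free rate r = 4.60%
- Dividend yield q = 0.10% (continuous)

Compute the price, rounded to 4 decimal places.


d1 = (ln(S/K) + (r - q + 0.5*sigma^2) * T) / (sigma * sqrt(T)) = 0.15743055
d2 = d1 - sigma * sqrt(T) = -0.43256945
exp(-rT) = 0.95504196; exp(-qT) = 0.99900050
C = S_0 * exp(-qT) * N(d1) - K * exp(-rT) * N(d2)
N(d1) = 0.56254723; N(d2) = 0.33266379
C = 25.2100 * 0.99900050 * 0.56254723 - 28.6000 * 0.95504196 * 0.33266379 = 5.0812

Answer: Price = 5.0812


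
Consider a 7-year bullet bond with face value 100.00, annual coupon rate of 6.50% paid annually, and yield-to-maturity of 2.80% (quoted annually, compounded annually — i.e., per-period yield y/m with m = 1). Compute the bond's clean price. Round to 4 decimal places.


Coupon per period c = face * coupon_rate / m = 6.500000
Periods per year m = 1; per-period yield y/m = 0.028000
Number of cashflows N = 7
Cashflows (t years, CF_t, discount factor 1/(1+y/m)^(m*t), PV):
  t = 1.0000: CF_t = 6.500000, DF = 0.972763, PV = 6.322957
  t = 2.0000: CF_t = 6.500000, DF = 0.946267, PV = 6.150737
  t = 3.0000: CF_t = 6.500000, DF = 0.920493, PV = 5.983207
  t = 4.0000: CF_t = 6.500000, DF = 0.895422, PV = 5.820240
  t = 5.0000: CF_t = 6.500000, DF = 0.871033, PV = 5.661712
  t = 6.0000: CF_t = 6.500000, DF = 0.847308, PV = 5.507502
  t = 7.0000: CF_t = 106.500000, DF = 0.824230, PV = 87.780450
Price P = sum_t PV_t = 123.226805

Answer: Price = 123.2268


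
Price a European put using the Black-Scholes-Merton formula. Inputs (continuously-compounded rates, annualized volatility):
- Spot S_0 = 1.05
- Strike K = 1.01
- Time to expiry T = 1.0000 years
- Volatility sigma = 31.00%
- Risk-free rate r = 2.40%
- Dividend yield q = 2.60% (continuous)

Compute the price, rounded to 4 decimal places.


d1 = (ln(S/K) + (r - q + 0.5*sigma^2) * T) / (sigma * sqrt(T)) = 0.27383817
d2 = d1 - sigma * sqrt(T) = -0.03616183
exp(-rT) = 0.97628571; exp(-qT) = 0.97433509
P = K * exp(-rT) * N(-d2) - S_0 * exp(-qT) * N(-d1)
N(-d1) = 0.39210449; N(-d2) = 0.51442334
P = 1.0100 * 0.97628571 * 0.51442334 - 1.0500 * 0.97433509 * 0.39210449 = 0.1061

Answer: Price = 0.1061


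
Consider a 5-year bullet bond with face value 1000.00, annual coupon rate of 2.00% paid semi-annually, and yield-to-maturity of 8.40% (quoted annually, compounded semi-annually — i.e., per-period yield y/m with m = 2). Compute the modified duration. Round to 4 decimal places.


Answer: Modified duration = 4.5475

Derivation:
Coupon per period c = face * coupon_rate / m = 10.000000
Periods per year m = 2; per-period yield y/m = 0.042000
Number of cashflows N = 10
Cashflows (t years, CF_t, discount factor 1/(1+y/m)^(m*t), PV):
  t = 0.5000: CF_t = 10.000000, DF = 0.959693, PV = 9.596929
  t = 1.0000: CF_t = 10.000000, DF = 0.921010, PV = 9.210105
  t = 1.5000: CF_t = 10.000000, DF = 0.883887, PV = 8.838872
  t = 2.0000: CF_t = 10.000000, DF = 0.848260, PV = 8.482603
  t = 2.5000: CF_t = 10.000000, DF = 0.814069, PV = 8.140694
  t = 3.0000: CF_t = 10.000000, DF = 0.781257, PV = 7.812566
  t = 3.5000: CF_t = 10.000000, DF = 0.749766, PV = 7.497664
  t = 4.0000: CF_t = 10.000000, DF = 0.719545, PV = 7.195455
  t = 4.5000: CF_t = 10.000000, DF = 0.690543, PV = 6.905427
  t = 5.0000: CF_t = 1010.000000, DF = 0.662709, PV = 669.336000
Price P = sum_t PV_t = 743.016313
First compute Macaulay numerator sum_t t * PV_t:
  t * PV_t at t = 0.5000: 4.798464
  t * PV_t at t = 1.0000: 9.210105
  t * PV_t at t = 1.5000: 13.258308
  t * PV_t at t = 2.0000: 16.965205
  t * PV_t at t = 2.5000: 20.351734
  t * PV_t at t = 3.0000: 23.437697
  t * PV_t at t = 3.5000: 26.241824
  t * PV_t at t = 4.0000: 28.781819
  t * PV_t at t = 4.5000: 31.074421
  t * PV_t at t = 5.0000: 3346.680001
Macaulay duration D = 3520.799578 / 743.016313 = 4.738523
Modified duration = D / (1 + y/m) = 4.738523 / (1 + 0.042000) = 4.547526


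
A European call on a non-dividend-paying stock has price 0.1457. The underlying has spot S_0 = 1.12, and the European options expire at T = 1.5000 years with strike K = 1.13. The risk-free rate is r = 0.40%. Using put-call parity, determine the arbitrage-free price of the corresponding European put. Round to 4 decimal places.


Put-call parity: C - P = S_0 * exp(-qT) - K * exp(-rT).
S_0 * exp(-qT) = 1.1200 * 1.00000000 = 1.12000000
K * exp(-rT) = 1.1300 * 0.99401796 = 1.12324030
P = C - S*exp(-qT) + K*exp(-rT)
P = 0.1457 - 1.12000000 + 1.12324030 = 0.1489

Answer: Put price = 0.1489


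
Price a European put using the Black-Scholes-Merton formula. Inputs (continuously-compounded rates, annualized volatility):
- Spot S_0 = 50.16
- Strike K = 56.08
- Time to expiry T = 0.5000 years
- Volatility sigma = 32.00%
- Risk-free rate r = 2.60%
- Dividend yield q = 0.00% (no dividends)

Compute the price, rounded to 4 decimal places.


d1 = (ln(S/K) + (r - q + 0.5*sigma^2) * T) / (sigma * sqrt(T)) = -0.32244664
d2 = d1 - sigma * sqrt(T) = -0.54872081
exp(-rT) = 0.98708414; exp(-qT) = 1.00000000
P = K * exp(-rT) * N(-d2) - S_0 * exp(-qT) * N(-d1)
N(-d1) = 0.62644282; N(-d2) = 0.70840147
P = 56.0800 * 0.98708414 * 0.70840147 - 50.1600 * 1.00000000 * 0.62644282 = 7.7917

Answer: Price = 7.7917


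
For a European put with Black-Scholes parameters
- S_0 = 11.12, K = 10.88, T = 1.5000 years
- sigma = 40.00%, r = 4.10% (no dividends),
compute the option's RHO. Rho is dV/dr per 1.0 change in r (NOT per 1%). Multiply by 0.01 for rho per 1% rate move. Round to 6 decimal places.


d1 = 0.4150232676; d2 = -0.0748746810
phi(d1) = 0.3660224204; exp(-qT) = 1.0000000000; exp(-rT) = 0.9403529457
N(-d2) = 0.5298427892
Rho = -K*T*exp(-rT)*N(-d2) = -10.8800 * 1.5000 * 0.9403529457 * 0.5298427892 = -8.131264

Answer: Rho = -8.131264


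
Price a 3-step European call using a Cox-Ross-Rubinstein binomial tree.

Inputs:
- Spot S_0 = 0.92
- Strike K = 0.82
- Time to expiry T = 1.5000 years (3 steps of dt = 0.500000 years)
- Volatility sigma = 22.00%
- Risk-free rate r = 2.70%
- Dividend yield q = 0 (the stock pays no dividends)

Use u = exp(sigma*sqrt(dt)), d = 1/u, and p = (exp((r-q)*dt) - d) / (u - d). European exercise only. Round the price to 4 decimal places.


dt = T/N = 0.500000
u = exp(sigma*sqrt(dt)) = 1.168316; d = 1/u = 0.855933
p = (exp((r-q)*dt) - d) / (u - d) = 0.504697
Discount per step: exp(-r*dt) = 0.986591
Stock lattice S(k, i) with i counting down-moves:
  k=0: S(0,0) = 0.9200
  k=1: S(1,0) = 1.0749; S(1,1) = 0.7875
  k=2: S(2,0) = 1.2558; S(2,1) = 0.9200; S(2,2) = 0.6740
  k=3: S(3,0) = 1.4671; S(3,1) = 1.0749; S(3,2) = 0.7875; S(3,3) = 0.5769
Terminal payoffs V(N, i) = max(S_T - K, 0):
  V(3,0) = 0.647131; V(3,1) = 0.254851; V(3,2) = 0.000000; V(3,3) = 0.000000
Backward induction: V(k, i) = exp(-r*dt) * [p * V(k+1, i) + (1-p) * V(k+1, i+1)].
  V(2,0) = exp(-r*dt) * [p*0.647131 + (1-p)*0.254851] = 0.446761
  V(2,1) = exp(-r*dt) * [p*0.254851 + (1-p)*0.000000] = 0.126898
  V(2,2) = exp(-r*dt) * [p*0.000000 + (1-p)*0.000000] = 0.000000
  V(1,0) = exp(-r*dt) * [p*0.446761 + (1-p)*0.126898] = 0.284465
  V(1,1) = exp(-r*dt) * [p*0.126898 + (1-p)*0.000000] = 0.063186
  V(0,0) = exp(-r*dt) * [p*0.284465 + (1-p)*0.063186] = 0.172520

Answer: Price = V(0,0) = 0.1725


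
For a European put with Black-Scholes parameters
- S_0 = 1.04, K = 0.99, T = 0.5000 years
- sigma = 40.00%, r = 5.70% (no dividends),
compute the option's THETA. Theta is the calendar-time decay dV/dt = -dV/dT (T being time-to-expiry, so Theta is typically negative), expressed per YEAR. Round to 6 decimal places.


d1 = 0.4163835369; d2 = 0.1335408244
phi(d1) = 0.3658155047; exp(-qT) = 1.0000000000; exp(-rT) = 0.9719022941
Theta = -S*exp(-qT)*phi(d1)*sigma/(2*sqrt(T)) + r*K*exp(-rT)*N(-d2) - q*S*exp(-qT)*N(-d1)
N(-d1) = 0.3385646867; N(-d2) = 0.4468828401; sqrt(T) = 0.7071067812
Term 1 = -1.0400 * 1.0000000000 * 0.3658155047 * 0.4000 / (2 * 0.7071067812) = -0.1076069796
Term 2 = 0.0570 * 0.9900 * 0.9719022941 * 0.4468828401 = 0.0245090420
Term 3 = 0 (no dividend yield, q = 0)
Theta = -0.1076069796 + (0.0245090420) + (0.0000000000) = -0.083098

Answer: Theta = -0.083098


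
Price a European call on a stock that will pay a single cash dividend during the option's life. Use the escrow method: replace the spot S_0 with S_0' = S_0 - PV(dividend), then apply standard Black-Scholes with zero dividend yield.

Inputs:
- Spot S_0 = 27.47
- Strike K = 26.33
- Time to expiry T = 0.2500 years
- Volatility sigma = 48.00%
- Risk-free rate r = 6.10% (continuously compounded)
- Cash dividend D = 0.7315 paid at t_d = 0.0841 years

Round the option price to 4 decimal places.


PV(D) = D * exp(-r * t_d) = 0.7315 * 0.99488304 = 0.72775694
S_0' = S_0 - PV(D) = 27.4700 - 0.72775694 = 26.74224306
d1 = (ln(S_0'/K) + (r + sigma^2/2)*T) / (sigma*sqrt(T)) = 0.24827283
d2 = d1 - sigma*sqrt(T) = 0.00827283
exp(-rT) = 0.98486569
N(d1) = 0.59803834; N(d2) = 0.50330034
C = S_0' * N(d1) - K * exp(-rT) * N(d2) = 26.74224306 * 0.59803834 - 26.3300 * 0.98486569 * 0.50330034 = 2.9415

Answer: Price = 2.9415


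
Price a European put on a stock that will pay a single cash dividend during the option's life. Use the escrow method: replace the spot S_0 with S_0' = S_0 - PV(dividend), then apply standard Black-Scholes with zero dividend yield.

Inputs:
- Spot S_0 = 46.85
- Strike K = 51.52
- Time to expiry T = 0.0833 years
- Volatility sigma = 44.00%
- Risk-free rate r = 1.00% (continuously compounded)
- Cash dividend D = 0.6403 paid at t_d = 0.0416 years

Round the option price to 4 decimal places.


Answer: Price = 5.9475

Derivation:
PV(D) = D * exp(-r * t_d) = 0.6403 * 0.99958409 = 0.64003369
S_0' = S_0 - PV(D) = 46.8500 - 0.64003369 = 46.20996631
d1 = (ln(S_0'/K) + (r + sigma^2/2)*T) / (sigma*sqrt(T)) = -0.78649378
d2 = d1 - sigma*sqrt(T) = -0.91348544
exp(-rT) = 0.99916735
N(-d1) = 0.78421087; N(-d2) = 0.81950636
P = K * exp(-rT) * N(-d2) - S_0' * N(-d1) = 51.5200 * 0.99916735 * 0.81950636 - 46.20996631 * 0.78421087 = 5.9475


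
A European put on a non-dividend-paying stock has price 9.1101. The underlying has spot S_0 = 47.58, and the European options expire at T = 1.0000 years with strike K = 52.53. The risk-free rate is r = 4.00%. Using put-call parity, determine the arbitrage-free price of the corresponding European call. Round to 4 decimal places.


Answer: Call price = 6.2198

Derivation:
Put-call parity: C - P = S_0 * exp(-qT) - K * exp(-rT).
S_0 * exp(-qT) = 47.5800 * 1.00000000 = 47.58000000
K * exp(-rT) = 52.5300 * 0.96078944 = 50.47026924
C = P + S*exp(-qT) - K*exp(-rT)
C = 9.1101 + 47.58000000 - 50.47026924 = 6.2198


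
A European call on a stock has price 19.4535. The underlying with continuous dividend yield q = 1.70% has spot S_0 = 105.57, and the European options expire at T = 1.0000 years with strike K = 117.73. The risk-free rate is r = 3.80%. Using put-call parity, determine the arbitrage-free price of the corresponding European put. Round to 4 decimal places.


Put-call parity: C - P = S_0 * exp(-qT) - K * exp(-rT).
S_0 * exp(-qT) = 105.5700 * 0.98314368 = 103.79047879
K * exp(-rT) = 117.7300 * 0.96271294 = 113.34019453
P = C - S*exp(-qT) + K*exp(-rT)
P = 19.4535 - 103.79047879 + 113.34019453 = 29.0032

Answer: Put price = 29.0032


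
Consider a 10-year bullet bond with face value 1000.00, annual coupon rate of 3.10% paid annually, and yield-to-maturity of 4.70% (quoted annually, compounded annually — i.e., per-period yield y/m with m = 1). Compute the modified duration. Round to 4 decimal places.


Coupon per period c = face * coupon_rate / m = 31.000000
Periods per year m = 1; per-period yield y/m = 0.047000
Number of cashflows N = 10
Cashflows (t years, CF_t, discount factor 1/(1+y/m)^(m*t), PV):
  t = 1.0000: CF_t = 31.000000, DF = 0.955110, PV = 29.608405
  t = 2.0000: CF_t = 31.000000, DF = 0.912235, PV = 28.279279
  t = 3.0000: CF_t = 31.000000, DF = 0.871284, PV = 27.009817
  t = 4.0000: CF_t = 31.000000, DF = 0.832172, PV = 25.797342
  t = 5.0000: CF_t = 31.000000, DF = 0.794816, PV = 24.639295
  t = 6.0000: CF_t = 31.000000, DF = 0.759137, PV = 23.533233
  t = 7.0000: CF_t = 31.000000, DF = 0.725059, PV = 22.476823
  t = 8.0000: CF_t = 31.000000, DF = 0.692511, PV = 21.467835
  t = 9.0000: CF_t = 31.000000, DF = 0.661424, PV = 20.504140
  t = 10.0000: CF_t = 1031.000000, DF = 0.631732, PV = 651.316152
Price P = sum_t PV_t = 874.632322
First compute Macaulay numerator sum_t t * PV_t:
  t * PV_t at t = 1.0000: 29.608405
  t * PV_t at t = 2.0000: 56.558558
  t * PV_t at t = 3.0000: 81.029452
  t * PV_t at t = 4.0000: 103.189369
  t * PV_t at t = 5.0000: 123.196477
  t * PV_t at t = 6.0000: 141.199401
  t * PV_t at t = 7.0000: 157.337760
  t * PV_t at t = 8.0000: 171.742677
  t * PV_t at t = 9.0000: 184.537260
  t * PV_t at t = 10.0000: 6513.161522
Macaulay duration D = 7561.560881 / 874.632322 = 8.645417
Modified duration = D / (1 + y/m) = 8.645417 / (1 + 0.047000) = 8.257323

Answer: Modified duration = 8.2573


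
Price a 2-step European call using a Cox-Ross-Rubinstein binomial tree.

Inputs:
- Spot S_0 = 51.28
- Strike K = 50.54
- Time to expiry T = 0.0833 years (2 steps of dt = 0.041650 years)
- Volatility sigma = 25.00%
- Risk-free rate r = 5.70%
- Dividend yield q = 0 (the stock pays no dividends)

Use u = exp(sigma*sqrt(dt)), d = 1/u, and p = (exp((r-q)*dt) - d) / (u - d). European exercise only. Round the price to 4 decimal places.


dt = T/N = 0.041650
u = exp(sigma*sqrt(dt)) = 1.052345; d = 1/u = 0.950259
p = (exp((r-q)*dt) - d) / (u - d) = 0.510531
Discount per step: exp(-r*dt) = 0.997629
Stock lattice S(k, i) with i counting down-moves:
  k=0: S(0,0) = 51.2800
  k=1: S(1,0) = 53.9642; S(1,1) = 48.7293
  k=2: S(2,0) = 56.7890; S(2,1) = 51.2800; S(2,2) = 46.3054
Terminal payoffs V(N, i) = max(S_T - K, 0):
  V(2,0) = 6.248990; V(2,1) = 0.740000; V(2,2) = 0.000000
Backward induction: V(k, i) = exp(-r*dt) * [p * V(k+1, i) + (1-p) * V(k+1, i+1)].
  V(1,0) = exp(-r*dt) * [p*6.248990 + (1-p)*0.740000] = 3.544084
  V(1,1) = exp(-r*dt) * [p*0.740000 + (1-p)*0.000000] = 0.376897
  V(0,0) = exp(-r*dt) * [p*3.544084 + (1-p)*0.376897] = 1.989115

Answer: Price = V(0,0) = 1.9891


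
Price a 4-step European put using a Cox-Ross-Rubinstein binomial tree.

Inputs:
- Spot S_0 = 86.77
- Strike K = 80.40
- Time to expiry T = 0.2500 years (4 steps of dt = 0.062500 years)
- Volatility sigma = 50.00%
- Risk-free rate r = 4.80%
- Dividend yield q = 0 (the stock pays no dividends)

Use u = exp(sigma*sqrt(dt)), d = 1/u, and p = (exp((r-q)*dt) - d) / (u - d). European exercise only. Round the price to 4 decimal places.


dt = T/N = 0.062500
u = exp(sigma*sqrt(dt)) = 1.133148; d = 1/u = 0.882497
p = (exp((r-q)*dt) - d) / (u - d) = 0.480777
Discount per step: exp(-r*dt) = 0.997004
Stock lattice S(k, i) with i counting down-moves:
  k=0: S(0,0) = 86.7700
  k=1: S(1,0) = 98.3233; S(1,1) = 76.5743
  k=2: S(2,0) = 111.4149; S(2,1) = 86.7700; S(2,2) = 67.5765
  k=3: S(3,0) = 126.2496; S(3,1) = 98.3233; S(3,2) = 76.5743; S(3,3) = 59.6361
  k=4: S(4,0) = 143.0595; S(4,1) = 111.4149; S(4,2) = 86.7700; S(4,3) = 67.5765; S(4,4) = 52.6287
Terminal payoffs V(N, i) = max(K - S_T, 0):
  V(4,0) = 0.000000; V(4,1) = 0.000000; V(4,2) = 0.000000; V(4,3) = 12.823456; V(4,4) = 27.771335
Backward induction: V(k, i) = exp(-r*dt) * [p * V(k+1, i) + (1-p) * V(k+1, i+1)].
  V(3,0) = exp(-r*dt) * [p*0.000000 + (1-p)*0.000000] = 0.000000
  V(3,1) = exp(-r*dt) * [p*0.000000 + (1-p)*0.000000] = 0.000000
  V(3,2) = exp(-r*dt) * [p*0.000000 + (1-p)*12.823456] = 6.638283
  V(3,3) = exp(-r*dt) * [p*12.823456 + (1-p)*27.771335] = 20.523071
  V(2,0) = exp(-r*dt) * [p*0.000000 + (1-p)*0.000000] = 0.000000
  V(2,1) = exp(-r*dt) * [p*0.000000 + (1-p)*6.638283] = 3.436422
  V(2,2) = exp(-r*dt) * [p*6.638283 + (1-p)*20.523071] = 13.806098
  V(1,0) = exp(-r*dt) * [p*0.000000 + (1-p)*3.436422] = 1.778923
  V(1,1) = exp(-r*dt) * [p*3.436422 + (1-p)*13.806098] = 8.794170
  V(0,0) = exp(-r*dt) * [p*1.778923 + (1-p)*8.794170] = 5.405158

Answer: Price = V(0,0) = 5.4052


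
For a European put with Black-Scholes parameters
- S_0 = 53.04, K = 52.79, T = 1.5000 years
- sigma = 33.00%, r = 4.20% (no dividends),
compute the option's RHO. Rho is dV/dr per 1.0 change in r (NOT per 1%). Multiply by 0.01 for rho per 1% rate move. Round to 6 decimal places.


Answer: Rho = -38.198729

Derivation:
d1 = 0.3696491990; d2 = -0.0345166085
phi(d1) = 0.3725966550; exp(-qT) = 1.0000000000; exp(-rT) = 0.9389434737
N(-d2) = 0.5137674007
Rho = -K*T*exp(-rT)*N(-d2) = -52.7900 * 1.5000 * 0.9389434737 * 0.5137674007 = -38.198729


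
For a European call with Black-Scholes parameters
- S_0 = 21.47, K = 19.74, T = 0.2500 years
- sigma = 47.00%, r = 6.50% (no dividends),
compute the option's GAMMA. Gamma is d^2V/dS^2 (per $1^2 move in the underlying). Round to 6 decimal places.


d1 = 0.5441365016; d2 = 0.3091365016
phi(d1) = 0.3440456939; exp(-qT) = 1.0000000000; exp(-rT) = 0.9838813190
Gamma = exp(-qT) * phi(d1) / (S * sigma * sqrt(T)) = 1.0000000000 * 0.3440456939 / (21.4700 * 0.4700 * 0.5000000000) = 0.068189

Answer: Gamma = 0.068189


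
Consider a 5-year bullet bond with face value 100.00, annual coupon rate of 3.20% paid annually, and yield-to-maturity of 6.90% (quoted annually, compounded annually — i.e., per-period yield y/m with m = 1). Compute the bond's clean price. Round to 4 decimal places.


Answer: Price = 84.7886

Derivation:
Coupon per period c = face * coupon_rate / m = 3.200000
Periods per year m = 1; per-period yield y/m = 0.069000
Number of cashflows N = 5
Cashflows (t years, CF_t, discount factor 1/(1+y/m)^(m*t), PV):
  t = 1.0000: CF_t = 3.200000, DF = 0.935454, PV = 2.993452
  t = 2.0000: CF_t = 3.200000, DF = 0.875074, PV = 2.800236
  t = 3.0000: CF_t = 3.200000, DF = 0.818591, PV = 2.619491
  t = 4.0000: CF_t = 3.200000, DF = 0.765754, PV = 2.450412
  t = 5.0000: CF_t = 103.200000, DF = 0.716327, PV = 73.924972
Price P = sum_t PV_t = 84.788563
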